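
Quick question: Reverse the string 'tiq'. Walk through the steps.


Reverse 'tiq' character by character: 'qit'.

qit


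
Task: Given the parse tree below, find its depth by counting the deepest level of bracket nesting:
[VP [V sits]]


Count bracket nesting levels:
'[' at pos 0: depth = 1
'[' at pos 4: depth = 2
Maximum depth reached: 2

2


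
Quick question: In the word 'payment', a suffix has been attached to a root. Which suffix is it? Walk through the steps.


The word 'payment' = 'pay' (root) + '-ment' (suffix). The suffix is '-ment'.

ment


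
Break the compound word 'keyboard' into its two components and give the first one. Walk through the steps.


Split 'keyboard' into 'key' + 'board'. The first part is 'key'.

key


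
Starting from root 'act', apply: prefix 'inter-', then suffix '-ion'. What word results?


Step 1: Add prefix 'inter-' to 'act' = 'interact'
Step 2: Add suffix '-ion' to 'interact' = 'interaction'

interaction


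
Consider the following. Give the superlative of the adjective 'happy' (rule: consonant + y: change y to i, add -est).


Apply superlative formation (consonant + y: change y to i, add -est): 'happy' -> 'happiest'.

happiest


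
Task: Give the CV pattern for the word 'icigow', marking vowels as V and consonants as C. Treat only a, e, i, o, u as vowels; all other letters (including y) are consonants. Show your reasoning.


Letter mapping: i = V, c = C, i = V, g = C, o = V, w = C.

VCVCVC


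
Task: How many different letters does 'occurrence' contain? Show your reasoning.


Unique letters in 'occurrence': {c, e, n, o, r, u} = 6 distinct letters.

6


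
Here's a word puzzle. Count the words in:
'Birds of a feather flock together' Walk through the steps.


Split into words: Birds | of | a | feather | flock | together = 6 words.

6


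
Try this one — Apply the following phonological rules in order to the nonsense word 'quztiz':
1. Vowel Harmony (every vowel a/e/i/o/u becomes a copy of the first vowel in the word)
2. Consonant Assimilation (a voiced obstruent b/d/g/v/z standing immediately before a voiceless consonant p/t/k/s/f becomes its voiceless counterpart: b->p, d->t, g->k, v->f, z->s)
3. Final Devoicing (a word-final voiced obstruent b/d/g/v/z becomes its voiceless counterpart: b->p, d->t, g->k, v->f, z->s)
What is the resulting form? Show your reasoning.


Starting form: 'quztiz'
Rule 1: Vowel Harmony: all vowels become 'u' (matching first vowel). 'quztiz' -> 'quztuz'
Rule 2: Consonant Assimilation: voiced obstruent before voiceless consonant becomes voiceless ('zt' -> 'st'). 'quztuz' -> 'qustuz'
Rule 3: Final Devoicing: word-final voiced obstruent 'z' becomes voiceless 's'. 'qustuz' -> 'qustus'
Final form: 'qustus'

qustus


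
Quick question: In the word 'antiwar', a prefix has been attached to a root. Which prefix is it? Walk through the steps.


The word 'antiwar' = 'anti' (prefix) + 'war' (root). The prefix is 'anti'.

anti


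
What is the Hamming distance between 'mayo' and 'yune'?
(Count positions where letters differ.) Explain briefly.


Alignment:
Position 1: 'm' vs 'y' = DIFFER
Position 2: 'a' vs 'u' = DIFFER
Position 3: 'y' vs 'n' = DIFFER
Position 4: 'o' vs 'e' = DIFFER
Total differences: 4

4


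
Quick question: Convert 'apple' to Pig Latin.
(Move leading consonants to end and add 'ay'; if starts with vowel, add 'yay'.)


'apple' starts with a vowel, so add 'yay': 'appleyay'.

appleyay


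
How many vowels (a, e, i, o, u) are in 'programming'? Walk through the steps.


Vowels in 'programming': o, a, i = 3 vowels.

3


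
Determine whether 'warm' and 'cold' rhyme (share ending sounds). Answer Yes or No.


Rime (stressed vowel + following sounds) of 'warm': -arm = /ɔːrm/
Rime of 'cold': -old = /oʊld/
/ɔːrm/ and /oʊld/ are different ending sounds, so the words do not rhyme.

No


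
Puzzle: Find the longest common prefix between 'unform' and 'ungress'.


Compare from the start: 2 characters match: 'un'. Mismatch at position 3: 'f' vs 'g'.

un


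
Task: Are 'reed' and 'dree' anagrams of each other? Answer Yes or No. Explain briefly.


Sorted letters of 'reed': 'deer'
Sorted letters of 'dree': 'deer'
They match.

Yes


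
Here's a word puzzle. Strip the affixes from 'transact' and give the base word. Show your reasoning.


Remove prefix 'trans' from 'transact' to get root 'act'.

act


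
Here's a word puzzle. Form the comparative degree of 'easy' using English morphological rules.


Apply comparative formation (consonant + y: change y to i, add -er): 'easy' -> 'easier'.

easier


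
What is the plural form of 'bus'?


Apply rule: Add -es (sibilant/fricative ending). 'bus' becomes 'buses'.

buses


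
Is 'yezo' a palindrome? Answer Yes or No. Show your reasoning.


Forward: 'yezo'
Reversed: 'ozey'
They differ.

No


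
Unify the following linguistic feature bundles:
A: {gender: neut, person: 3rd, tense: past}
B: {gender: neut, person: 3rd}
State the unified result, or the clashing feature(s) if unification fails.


Compare features:
gender: A=neut vs B=neut -> unified: neut
person: A=3rd vs B=3rd -> unified: 3rd
tense: A=past vs B=_ -> unified: past
No clashes found.

Unified: {gender: neut, person: 3rd, tense: past}


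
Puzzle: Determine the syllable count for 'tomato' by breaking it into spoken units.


Break 'tomato' into syllables: to-ma-to -> to | ma | to = 3 syllables

3 syllables


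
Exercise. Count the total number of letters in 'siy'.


Spell out 'siy' and number each letter: s(1), i(2), y(3). Total: 3 letters.

3


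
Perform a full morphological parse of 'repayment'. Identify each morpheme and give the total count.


Step 1: Identify prefix: 're' (meaning: again)
Step 2: Identify root: 'pay'
Step 3: Identify suffix(es): 'ment'
Decomposition: re- (prefix: again) + pay (root) + -ment (suffix: action/result)
Total morphemes: 3

3 morphemes (re- (prefix: again) + pay (root) + -ment (suffix: action/result))


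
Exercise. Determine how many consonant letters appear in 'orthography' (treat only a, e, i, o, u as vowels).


Consonants in 'orthography': r, t, h, g, r, p, h, y = 8 consonants.

8


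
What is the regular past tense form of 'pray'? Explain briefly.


Apply rule: Add -ed. 'pray' becomes 'prayed'.

prayed


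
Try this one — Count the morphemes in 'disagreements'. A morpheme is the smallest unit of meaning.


Decomposition: dis- (prefix) + agree (root) + -ment (suffix) + -s (plural) = 4 morpheme(s)

4 morphemes


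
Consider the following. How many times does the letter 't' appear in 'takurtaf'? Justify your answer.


Letter 't' in 'takurtaf': found at position(s) 1, 6 = 2 occurrence(s).

2


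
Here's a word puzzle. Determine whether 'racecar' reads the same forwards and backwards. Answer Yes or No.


Forward: 'racecar'
Reversed: 'racecar'
They are identical.

Yes


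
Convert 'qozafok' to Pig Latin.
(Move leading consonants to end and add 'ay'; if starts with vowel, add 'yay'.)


'qozafok': move consonant cluster 'q' to end and add 'ay': 'ozafokqay'.

ozafokqay


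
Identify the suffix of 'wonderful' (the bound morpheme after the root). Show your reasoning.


The word 'wonderful' = 'wonder' (root) + '-ful' (suffix). The suffix is '-ful'.

ful


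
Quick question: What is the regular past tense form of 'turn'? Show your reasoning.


Apply rule: Add -ed. 'turn' becomes 'turned'.

turned


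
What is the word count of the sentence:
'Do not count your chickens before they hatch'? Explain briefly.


Split into words: Do | not | count | your | chickens | before | they | hatch = 8 words.

8


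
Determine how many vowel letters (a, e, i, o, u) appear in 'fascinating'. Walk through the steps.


Vowels in 'fascinating': a, i, a, i = 4 vowels.

4


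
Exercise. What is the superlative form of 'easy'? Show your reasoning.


Apply superlative formation (consonant + y: change y to i, add -est): 'easy' -> 'easiest'.

easiest


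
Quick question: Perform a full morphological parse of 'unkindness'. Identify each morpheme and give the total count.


Step 1: Identify prefix: 'un' (meaning: not/reverse)
Step 2: Identify root: 'kind'
Step 3: Identify suffix(es): 'ness'
Decomposition: un- (prefix: not/reverse) + kind (root) + -ness (suffix: state of)
Total morphemes: 3

3 morphemes (un- (prefix: not/reverse) + kind (root) + -ness (suffix: state of))


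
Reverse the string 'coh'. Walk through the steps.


Reverse 'coh' character by character: 'hoc'.

hoc


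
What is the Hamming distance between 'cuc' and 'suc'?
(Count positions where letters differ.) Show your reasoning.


Alignment:
Position 1: 'c' vs 's' = DIFFER
Position 2: 'u' vs 'u' = match
Position 3: 'c' vs 'c' = match
Total differences: 1

1


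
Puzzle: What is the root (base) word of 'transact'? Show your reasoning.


Remove prefix 'trans' from 'transact' to get root 'act'.

act


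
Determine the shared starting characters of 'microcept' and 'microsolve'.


Compare from the start: 5 characters match: 'micro'. Mismatch at position 6: 'c' vs 's'.

micro


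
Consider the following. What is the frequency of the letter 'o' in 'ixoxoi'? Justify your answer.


Letter 'o' in 'ixoxoi': found at position(s) 3, 5 = 2 occurrence(s).

2


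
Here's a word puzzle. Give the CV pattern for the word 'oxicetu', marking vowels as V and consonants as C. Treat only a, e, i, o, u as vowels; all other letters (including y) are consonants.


Letter mapping: o = V, x = C, i = V, c = C, e = V, t = C, u = V.

VCVCVCV


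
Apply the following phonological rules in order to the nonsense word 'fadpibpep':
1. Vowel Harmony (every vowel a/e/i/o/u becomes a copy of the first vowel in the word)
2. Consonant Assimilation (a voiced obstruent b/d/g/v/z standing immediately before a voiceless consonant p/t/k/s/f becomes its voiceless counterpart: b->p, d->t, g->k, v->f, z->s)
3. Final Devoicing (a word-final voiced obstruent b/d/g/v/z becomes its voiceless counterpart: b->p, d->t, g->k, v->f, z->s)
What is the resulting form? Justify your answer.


Starting form: 'fadpibpep'
Rule 1: Vowel Harmony: all vowels become 'a' (matching first vowel). 'fadpibpep' -> 'fadpabpap'
Rule 2: Consonant Assimilation: voiced obstruent before voiceless consonant becomes voiceless ('dp' -> 'tp', 'bp' -> 'pp'). 'fadpabpap' -> 'fatpappap'
Rule 3: Final Devoicing: final consonant 'p' is not one of the voiced obstruents b/d/g/v/z. No change.
Final form: 'fatpappap'

fatpappap


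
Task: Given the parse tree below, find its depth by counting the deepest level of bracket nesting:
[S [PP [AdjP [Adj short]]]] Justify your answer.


Count bracket nesting levels:
'[' at pos 0: depth = 1
'[' at pos 3: depth = 2
'[' at pos 7: depth = 3
'[' at pos 13: depth = 4
Maximum depth reached: 4

4


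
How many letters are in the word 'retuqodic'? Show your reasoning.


Spell out 'retuqodic' and number each letter: r(1), e(2), t(3), u(4), q(5), o(6), d(7), i(8), c(9). Total: 9 letters.

9


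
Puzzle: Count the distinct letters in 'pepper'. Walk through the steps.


Unique letters in 'pepper': {e, p, r} = 3 distinct letters.

3


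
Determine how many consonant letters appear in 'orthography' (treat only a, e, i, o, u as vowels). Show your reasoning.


Consonants in 'orthography': r, t, h, g, r, p, h, y = 8 consonants.

8


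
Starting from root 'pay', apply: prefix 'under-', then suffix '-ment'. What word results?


Step 1: Add prefix 'under-' to 'pay' = 'underpay'
Step 2: Add suffix '-ment' to 'underpay' = 'underpayment'

underpayment


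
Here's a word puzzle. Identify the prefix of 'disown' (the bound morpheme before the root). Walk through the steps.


The word 'disown' = 'dis' (prefix) + 'own' (root). The prefix is 'dis'.

dis


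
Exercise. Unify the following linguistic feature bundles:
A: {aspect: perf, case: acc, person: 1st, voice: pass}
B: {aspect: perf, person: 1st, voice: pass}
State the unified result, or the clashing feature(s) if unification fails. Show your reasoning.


Compare features:
aspect: A=perf vs B=perf -> unified: perf
case: A=acc vs B=_ -> unified: acc
person: A=1st vs B=1st -> unified: 1st
voice: A=pass vs B=pass -> unified: pass
No clashes found.

Unified: {aspect: perf, case: acc, person: 1st, voice: pass}


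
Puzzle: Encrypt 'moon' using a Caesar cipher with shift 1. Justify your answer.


Shift each letter by 1: m -> n, o -> p, o -> p, n -> o. Result: 'nppo'.

nppo


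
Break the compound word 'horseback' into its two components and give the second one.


Split 'horseback' into 'horse' + 'back'. The second part is 'back'.

back


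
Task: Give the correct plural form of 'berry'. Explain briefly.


Apply rule: Change -y to -ies (consonant + y). 'berry' becomes 'berries'.

berries


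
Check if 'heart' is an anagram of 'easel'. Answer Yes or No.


Sorted letters of 'heart': 'aehrt'
Sorted letters of 'easel': 'aeels'
They do not match.

No


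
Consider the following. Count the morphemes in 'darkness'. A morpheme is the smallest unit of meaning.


Decomposition: dark (root) + -ness (suffix) = 2 morpheme(s)

2 morphemes


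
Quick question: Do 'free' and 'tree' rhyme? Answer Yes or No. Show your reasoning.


Rime (stressed vowel + following sounds) of 'free': -ee = /iː/
Rime of 'tree': -ee = /iː/
/iː/ and /iː/ are the same ending sound, so the words rhyme.

Yes


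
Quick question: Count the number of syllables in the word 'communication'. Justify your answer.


Break 'communication' into syllables: com-mu-ni-ca-tion -> com | mu | ni | ca | tion = 5 syllables

5 syllables


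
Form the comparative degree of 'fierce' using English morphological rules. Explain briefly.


Apply comparative formation (ends in e: add -r): 'fierce' -> 'fiercer'.

fiercer


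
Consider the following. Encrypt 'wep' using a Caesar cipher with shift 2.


Shift each letter by 2: w -> y, e -> g, p -> r. Result: 'ygr'.

ygr


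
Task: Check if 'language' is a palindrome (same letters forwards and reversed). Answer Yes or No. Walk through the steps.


Forward: 'language'
Reversed: 'egaugnal'
They differ.

No


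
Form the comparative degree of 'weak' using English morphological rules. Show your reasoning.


Apply comparative formation (add -er): 'weak' -> 'weaker'.

weaker


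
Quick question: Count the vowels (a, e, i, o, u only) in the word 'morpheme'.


Vowels in 'morpheme': o, e, e = 3 vowels.

3


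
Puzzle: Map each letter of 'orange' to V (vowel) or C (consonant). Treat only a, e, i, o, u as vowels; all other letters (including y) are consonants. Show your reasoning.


Letter mapping: o = V, r = C, a = V, n = C, g = C, e = V.

VCVCCV


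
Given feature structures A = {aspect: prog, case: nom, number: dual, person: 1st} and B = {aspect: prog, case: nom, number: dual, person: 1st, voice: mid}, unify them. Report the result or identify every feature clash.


Compare features:
aspect: A=prog vs B=prog -> unified: prog
case: A=nom vs B=nom -> unified: nom
number: A=dual vs B=dual -> unified: dual
person: A=1st vs B=1st -> unified: 1st
voice: A=_ vs B=mid -> unified: mid
No clashes found.

Unified: {aspect: prog, case: nom, number: dual, person: 1st, voice: mid}


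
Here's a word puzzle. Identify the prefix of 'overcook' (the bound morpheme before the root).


The word 'overcook' = 'over' (prefix) + 'cook' (root). The prefix is 'over'.

over


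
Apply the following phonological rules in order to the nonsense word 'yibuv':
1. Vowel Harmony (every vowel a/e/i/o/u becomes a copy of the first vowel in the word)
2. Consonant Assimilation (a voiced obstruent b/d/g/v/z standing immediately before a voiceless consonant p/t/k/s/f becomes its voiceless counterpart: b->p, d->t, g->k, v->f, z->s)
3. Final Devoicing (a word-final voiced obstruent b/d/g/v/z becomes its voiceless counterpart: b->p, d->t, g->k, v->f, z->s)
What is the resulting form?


Starting form: 'yibuv'
Rule 1: Vowel Harmony: all vowels become 'i' (matching first vowel). 'yibuv' -> 'yibiv'
Rule 2: Consonant Assimilation: no voiced obstruent (b/d/g/v/z) stands immediately before a voiceless consonant (p/t/k/s/f). No change.
Rule 3: Final Devoicing: word-final voiced obstruent 'v' becomes voiceless 'f'. 'yibiv' -> 'yibif'
Final form: 'yibif'

yibif


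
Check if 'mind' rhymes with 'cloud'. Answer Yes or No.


Rime (stressed vowel + following sounds) of 'mind': -ind = /aɪnd/
Rime of 'cloud': -oud = /aʊd/
/aɪnd/ and /aʊd/ are different ending sounds, so the words do not rhyme.

No


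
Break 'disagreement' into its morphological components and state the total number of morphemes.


Step 1: Identify prefix: 'dis' (meaning: not/apart)
Step 2: Identify root: 'agree'
Step 3: Identify suffix(es): 'ment'
Decomposition: dis- (prefix: not/apart) + agree (root) + -ment (suffix: action/result)
Total morphemes: 3

3 morphemes (dis- (prefix: not/apart) + agree (root) + -ment (suffix: action/result))


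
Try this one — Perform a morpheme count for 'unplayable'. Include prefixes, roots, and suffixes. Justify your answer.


Decomposition: un- (prefix) + play (root) + -able (suffix) = 3 morpheme(s)

3 morphemes


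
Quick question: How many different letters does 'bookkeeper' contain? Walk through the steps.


Unique letters in 'bookkeeper': {b, e, k, o, p, r} = 6 distinct letters.

6


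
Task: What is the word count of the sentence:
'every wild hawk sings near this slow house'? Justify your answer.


Split into words: every | wild | hawk | sings | near | this | slow | house = 8 words.

8


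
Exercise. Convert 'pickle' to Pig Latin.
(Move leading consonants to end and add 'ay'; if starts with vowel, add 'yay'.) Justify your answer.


'pickle': move consonant cluster 'p' to end and add 'ay': 'icklepay'.

icklepay


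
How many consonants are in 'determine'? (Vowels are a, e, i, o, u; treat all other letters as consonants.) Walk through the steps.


Consonants in 'determine': d, t, r, m, n = 5 consonants.

5


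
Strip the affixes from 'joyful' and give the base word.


Remove suffix '-ful' from 'joyful' to get root 'joy'.

joy


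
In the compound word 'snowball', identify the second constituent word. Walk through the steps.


Split 'snowball' into 'snow' + 'ball'. The second part is 'ball'.

ball


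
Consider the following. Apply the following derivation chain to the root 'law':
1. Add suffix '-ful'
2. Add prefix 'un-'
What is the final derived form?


Step 1: Add suffix '-ful' to 'law' = 'lawful'
Step 2: Add prefix 'un-' to 'lawful' = 'unlawful'

unlawful


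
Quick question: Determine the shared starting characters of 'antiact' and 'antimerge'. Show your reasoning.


Compare from the start: 4 characters match: 'anti'. Mismatch at position 5: 'a' vs 'm'.

anti


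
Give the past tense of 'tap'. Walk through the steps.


Apply rule: Double final consonant and add -ed. 'tap' becomes 'tapped'.

tapped


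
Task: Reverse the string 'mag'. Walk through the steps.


Reverse 'mag' character by character: 'gam'.

gam


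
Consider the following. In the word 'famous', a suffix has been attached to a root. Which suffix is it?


The word 'famous' = 'fame' (root) + '-ous' (suffix). The suffix is '-ous'.

ous


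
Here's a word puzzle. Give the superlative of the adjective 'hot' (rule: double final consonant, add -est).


Apply superlative formation (double final consonant, add -est): 'hot' -> 'hottest'.

hottest


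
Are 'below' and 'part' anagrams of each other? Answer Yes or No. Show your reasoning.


Sorted letters of 'below': 'below'
Sorted letters of 'part': 'aprt'
They do not match.

No


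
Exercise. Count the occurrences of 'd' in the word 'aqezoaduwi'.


Letter 'd' in 'aqezoaduwi': found at position(s) 7 = 1 occurrence(s).

1


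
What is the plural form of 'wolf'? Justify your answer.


Apply rule: Change -f to -ves. 'wolf' becomes 'wolves'.

wolves


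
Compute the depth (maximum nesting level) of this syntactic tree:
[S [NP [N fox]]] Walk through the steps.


Count bracket nesting levels:
'[' at pos 0: depth = 1
'[' at pos 3: depth = 2
'[' at pos 7: depth = 3
Maximum depth reached: 3

3


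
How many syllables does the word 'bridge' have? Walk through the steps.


Break 'bridge' into syllables: bridge -> bridge = 1 syllable

1 syllable


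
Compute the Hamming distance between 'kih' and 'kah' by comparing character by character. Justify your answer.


Alignment:
Position 1: 'k' vs 'k' = match
Position 2: 'i' vs 'a' = DIFFER
Position 3: 'h' vs 'h' = match
Total differences: 1

1


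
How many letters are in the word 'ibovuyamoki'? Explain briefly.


Spell out 'ibovuyamoki' and number each letter: i(1), b(2), o(3), v(4), u(5), y(6), a(7), m(8), o(9), k(10), i(11). Total: 11 letters.

11


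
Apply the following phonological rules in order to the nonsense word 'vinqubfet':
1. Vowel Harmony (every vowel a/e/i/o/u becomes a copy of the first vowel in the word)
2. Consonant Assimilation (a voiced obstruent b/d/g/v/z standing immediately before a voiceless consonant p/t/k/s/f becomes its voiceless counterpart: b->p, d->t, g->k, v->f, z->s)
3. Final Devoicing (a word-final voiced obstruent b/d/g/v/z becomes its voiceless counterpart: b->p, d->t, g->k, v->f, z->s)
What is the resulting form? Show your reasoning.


Starting form: 'vinqubfet'
Rule 1: Vowel Harmony: all vowels become 'i' (matching first vowel). 'vinqubfet' -> 'vinqibfit'
Rule 2: Consonant Assimilation: voiced obstruent before voiceless consonant becomes voiceless ('bf' -> 'pf'). 'vinqibfit' -> 'vinqipfit'
Rule 3: Final Devoicing: final consonant 't' is not one of the voiced obstruents b/d/g/v/z. No change.
Final form: 'vinqipfit'

vinqipfit


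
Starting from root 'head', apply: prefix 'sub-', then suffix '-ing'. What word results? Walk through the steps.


Step 1: Add prefix 'sub-' to 'head' = 'subhead'
Step 2: Add suffix '-ing' to 'subhead' = 'subheading'

subheading


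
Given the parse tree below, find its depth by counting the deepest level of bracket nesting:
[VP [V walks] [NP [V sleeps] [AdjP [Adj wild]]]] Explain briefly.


Count bracket nesting levels:
'[' at pos 0: depth = 1
'[' at pos 4: depth = 2
'[' at pos 14: depth = 2
'[' at pos 18: depth = 3
'[' at pos 29: depth = 3
'[' at pos 35: depth = 4
Maximum depth reached: 4

4


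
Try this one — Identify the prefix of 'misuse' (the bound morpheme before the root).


The word 'misuse' = 'mis' (prefix) + 'use' (root). The prefix is 'mis'.

mis


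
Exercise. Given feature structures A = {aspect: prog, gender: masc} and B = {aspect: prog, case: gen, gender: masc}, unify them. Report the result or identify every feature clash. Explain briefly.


Compare features:
aspect: A=prog vs B=prog -> unified: prog
case: A=_ vs B=gen -> unified: gen
gender: A=masc vs B=masc -> unified: masc
No clashes found.

Unified: {aspect: prog, case: gen, gender: masc}


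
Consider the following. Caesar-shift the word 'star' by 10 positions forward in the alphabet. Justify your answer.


Shift each letter by 10: s -> c, t -> d, a -> k, r -> b. Result: 'cdkb'.

cdkb


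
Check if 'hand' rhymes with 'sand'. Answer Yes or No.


Rime (stressed vowel + following sounds) of 'hand': -and = /ænd/
Rime of 'sand': -and = /ænd/
/ænd/ and /ænd/ are the same ending sound, so the words rhyme.

Yes


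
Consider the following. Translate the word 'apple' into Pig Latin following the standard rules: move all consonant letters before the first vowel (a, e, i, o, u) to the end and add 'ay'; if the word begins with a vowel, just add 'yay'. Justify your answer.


'apple' starts with a vowel, so add 'yay': 'appleyay'.

appleyay


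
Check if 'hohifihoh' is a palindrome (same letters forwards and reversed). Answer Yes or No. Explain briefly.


Forward: 'hohifihoh'
Reversed: 'hohifihoh'
They are identical.

Yes


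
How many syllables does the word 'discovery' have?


Break 'discovery' into syllables: dis-cov-er-y -> dis | cov | er | y = 4 syllables

4 syllables


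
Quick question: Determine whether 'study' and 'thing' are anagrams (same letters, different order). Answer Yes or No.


Sorted letters of 'study': 'dstuy'
Sorted letters of 'thing': 'ghint'
They do not match.

No


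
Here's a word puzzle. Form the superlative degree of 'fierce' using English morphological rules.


Apply superlative formation (ends in e: add -st): 'fierce' -> 'fiercest'.

fiercest


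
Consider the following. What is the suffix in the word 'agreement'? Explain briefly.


The word 'agreement' = 'agree' (root) + '-ment' (suffix). The suffix is '-ment'.

ment


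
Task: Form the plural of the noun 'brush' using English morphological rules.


Apply rule: Add -es (sibilant/fricative ending). 'brush' becomes 'brushes'.

brushes


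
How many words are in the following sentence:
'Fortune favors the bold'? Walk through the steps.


Split into words: Fortune | favors | the | bold = 4 words.

4


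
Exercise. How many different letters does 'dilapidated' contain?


Unique letters in 'dilapidated': {a, d, e, i, l, p, t} = 7 distinct letters.

7


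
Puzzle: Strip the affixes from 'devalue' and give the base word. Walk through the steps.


Remove prefix 'de' from 'devalue' to get root 'value'.

value


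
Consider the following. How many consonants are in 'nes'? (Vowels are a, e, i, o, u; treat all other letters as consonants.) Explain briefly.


Consonants in 'nes': n, s = 2 consonants.

2


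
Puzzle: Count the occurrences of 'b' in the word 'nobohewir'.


Letter 'b' in 'nobohewir': found at position(s) 3 = 1 occurrence(s).

1


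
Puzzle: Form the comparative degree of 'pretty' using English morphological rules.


Apply comparative formation (consonant + y: change y to i, add -er): 'pretty' -> 'prettier'.

prettier


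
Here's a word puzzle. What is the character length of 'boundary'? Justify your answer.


Spell out 'boundary' and number each letter: b(1), o(2), u(3), n(4), d(5), a(6), r(7), y(8). Total: 8 letters.

8


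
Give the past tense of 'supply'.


Apply rule: Change -y to -ied. 'supply' becomes 'supplied'.

supplied


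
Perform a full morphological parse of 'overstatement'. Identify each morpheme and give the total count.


Step 1: Identify prefix: 'over' (meaning: excessively)
Step 2: Identify root: 'state'
Step 3: Identify suffix(es): 'ment'
Decomposition: over- (prefix: excessively) + state (root) + -ment (suffix: action/result)
Total morphemes: 3

3 morphemes (over- (prefix: excessively) + state (root) + -ment (suffix: action/result))


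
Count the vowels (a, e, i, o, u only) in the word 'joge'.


Vowels in 'joge': o, e = 2 vowels.

2


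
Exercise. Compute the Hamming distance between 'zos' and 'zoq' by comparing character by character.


Alignment:
Position 1: 'z' vs 'z' = match
Position 2: 'o' vs 'o' = match
Position 3: 's' vs 'q' = DIFFER
Total differences: 1

1


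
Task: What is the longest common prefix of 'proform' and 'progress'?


Compare from the start: 3 characters match: 'pro'. Mismatch at position 4: 'f' vs 'g'.

pro


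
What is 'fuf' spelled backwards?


Reverse 'fuf' character by character: 'fuf'.

fuf


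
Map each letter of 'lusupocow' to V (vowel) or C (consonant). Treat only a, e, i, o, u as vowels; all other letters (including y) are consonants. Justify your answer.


Letter mapping: l = C, u = V, s = C, u = V, p = C, o = V, c = C, o = V, w = C.

CVCVCVCVC


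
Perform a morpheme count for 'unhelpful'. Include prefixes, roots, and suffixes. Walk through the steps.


Decomposition: un- (prefix) + help (root) + -ful (suffix) = 3 morpheme(s)

3 morphemes


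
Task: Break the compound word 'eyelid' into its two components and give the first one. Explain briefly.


Split 'eyelid' into 'eye' + 'lid'. The first part is 'eye'.

eye


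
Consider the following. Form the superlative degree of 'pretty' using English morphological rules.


Apply superlative formation (consonant + y: change y to i, add -est): 'pretty' -> 'prettiest'.

prettiest


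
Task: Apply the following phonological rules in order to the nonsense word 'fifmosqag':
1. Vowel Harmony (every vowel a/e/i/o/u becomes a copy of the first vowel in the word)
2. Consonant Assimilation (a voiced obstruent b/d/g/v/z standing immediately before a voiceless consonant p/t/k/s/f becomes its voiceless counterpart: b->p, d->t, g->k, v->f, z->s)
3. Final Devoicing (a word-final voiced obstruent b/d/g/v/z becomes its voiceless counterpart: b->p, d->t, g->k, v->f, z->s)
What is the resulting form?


Starting form: 'fifmosqag'
Rule 1: Vowel Harmony: all vowels become 'i' (matching first vowel). 'fifmosqag' -> 'fifmisqig'
Rule 2: Consonant Assimilation: no voiced obstruent (b/d/g/v/z) stands immediately before a voiceless consonant (p/t/k/s/f). No change.
Rule 3: Final Devoicing: word-final voiced obstruent 'g' becomes voiceless 'k'. 'fifmisqig' -> 'fifmisqik'
Final form: 'fifmisqik'

fifmisqik


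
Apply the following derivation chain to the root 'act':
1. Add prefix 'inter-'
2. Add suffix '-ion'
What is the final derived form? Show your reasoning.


Step 1: Add prefix 'inter-' to 'act' = 'interact'
Step 2: Add suffix '-ion' to 'interact' = 'interaction'

interaction


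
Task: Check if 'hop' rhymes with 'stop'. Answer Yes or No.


Rime (stressed vowel + following sounds) of 'hop': -op = /ɒp/
Rime of 'stop': -op = /ɒp/
/ɒp/ and /ɒp/ are the same ending sound, so the words rhyme.

Yes


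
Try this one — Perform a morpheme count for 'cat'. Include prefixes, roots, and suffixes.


Decomposition: cat (free morpheme) = 1 morpheme(s)

1 morphemes


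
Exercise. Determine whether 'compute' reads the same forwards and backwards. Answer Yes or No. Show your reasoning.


Forward: 'compute'
Reversed: 'etupmoc'
They differ.

No


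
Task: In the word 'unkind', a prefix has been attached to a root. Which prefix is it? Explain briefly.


The word 'unkind' = 'un' (prefix) + 'kind' (root). The prefix is 'un'.

un


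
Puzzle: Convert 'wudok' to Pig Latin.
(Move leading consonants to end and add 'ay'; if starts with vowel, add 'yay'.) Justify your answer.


'wudok': move consonant cluster 'w' to end and add 'ay': 'udokway'.

udokway


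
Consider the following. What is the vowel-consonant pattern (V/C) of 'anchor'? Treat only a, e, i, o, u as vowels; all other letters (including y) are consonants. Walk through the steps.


Letter mapping: a = V, n = C, c = C, h = C, o = V, r = C.

VCCCVC


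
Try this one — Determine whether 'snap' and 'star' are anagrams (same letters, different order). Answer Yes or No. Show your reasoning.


Sorted letters of 'snap': 'anps'
Sorted letters of 'star': 'arst'
They do not match.

No


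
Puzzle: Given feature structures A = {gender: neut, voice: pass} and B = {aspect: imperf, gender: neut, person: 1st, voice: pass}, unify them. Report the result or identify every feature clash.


Compare features:
aspect: A=_ vs B=imperf -> unified: imperf
gender: A=neut vs B=neut -> unified: neut
person: A=_ vs B=1st -> unified: 1st
voice: A=pass vs B=pass -> unified: pass
No clashes found.

Unified: {aspect: imperf, gender: neut, person: 1st, voice: pass}


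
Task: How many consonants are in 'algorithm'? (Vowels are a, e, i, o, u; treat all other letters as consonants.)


Consonants in 'algorithm': l, g, r, t, h, m = 6 consonants.

6


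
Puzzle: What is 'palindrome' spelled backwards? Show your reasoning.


Reverse 'palindrome' character by character: 'emordnilap'.

emordnilap


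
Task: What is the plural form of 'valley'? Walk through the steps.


Apply rule: Add -s. 'valley' becomes 'valleys'.

valleys


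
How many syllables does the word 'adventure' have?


Break 'adventure' into syllables: ad-ven-ture -> ad | ven | ture = 3 syllables

3 syllables


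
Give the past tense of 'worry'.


Apply rule: Change -y to -ied. 'worry' becomes 'worried'.

worried


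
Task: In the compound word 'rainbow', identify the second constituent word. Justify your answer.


Split 'rainbow' into 'rain' + 'bow'. The second part is 'bow'.

bow


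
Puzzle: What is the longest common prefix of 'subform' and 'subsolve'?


Compare from the start: 3 characters match: 'sub'. Mismatch at position 4: 'f' vs 's'.

sub


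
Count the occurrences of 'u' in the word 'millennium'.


Letter 'u' in 'millennium': found at position(s) 9 = 1 occurrence(s).

1


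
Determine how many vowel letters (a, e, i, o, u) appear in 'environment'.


Vowels in 'environment': e, i, o, e = 4 vowels.

4


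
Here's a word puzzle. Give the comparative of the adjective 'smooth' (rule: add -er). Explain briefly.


Apply comparative formation (add -er): 'smooth' -> 'smoother'.

smoother


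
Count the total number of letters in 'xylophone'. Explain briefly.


Spell out 'xylophone' and number each letter: x(1), y(2), l(3), o(4), p(5), h(6), o(7), n(8), e(9). Total: 9 letters.

9


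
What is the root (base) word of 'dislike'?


Remove prefix 'dis' from 'dislike' to get root 'like'.

like


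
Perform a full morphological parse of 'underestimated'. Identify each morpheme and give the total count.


Step 1: Identify prefix: 'under' (meaning: beneath/insufficient)
Step 2: Identify root: 'estimate'
Step 3: Identify suffix(es): 'ed'
Decomposition: under- (prefix: beneath/insufficient) + estimate (root) + -ed (suffix: past)
Total morphemes: 3

3 morphemes (under- (prefix: beneath/insufficient) + estimate (root) + -ed (suffix: past))


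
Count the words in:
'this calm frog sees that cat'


Split into words: this | calm | frog | sees | that | cat = 6 words.

6


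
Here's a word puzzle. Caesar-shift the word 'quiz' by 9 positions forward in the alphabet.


Shift each letter by 9: q -> z, u -> d, i -> r, z -> i. Result: 'zdri'.

zdri


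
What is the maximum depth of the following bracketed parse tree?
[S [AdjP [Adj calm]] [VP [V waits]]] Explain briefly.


Count bracket nesting levels:
'[' at pos 0: depth = 1
'[' at pos 3: depth = 2
'[' at pos 9: depth = 3
'[' at pos 21: depth = 2
'[' at pos 25: depth = 3
Maximum depth reached: 3

3


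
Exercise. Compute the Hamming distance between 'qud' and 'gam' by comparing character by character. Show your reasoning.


Alignment:
Position 1: 'q' vs 'g' = DIFFER
Position 2: 'u' vs 'a' = DIFFER
Position 3: 'd' vs 'm' = DIFFER
Total differences: 3

3


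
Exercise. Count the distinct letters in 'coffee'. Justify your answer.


Unique letters in 'coffee': {c, e, f, o} = 4 distinct letters.

4


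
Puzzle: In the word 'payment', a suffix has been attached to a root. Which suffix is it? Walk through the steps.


The word 'payment' = 'pay' (root) + '-ment' (suffix). The suffix is '-ment'.

ment


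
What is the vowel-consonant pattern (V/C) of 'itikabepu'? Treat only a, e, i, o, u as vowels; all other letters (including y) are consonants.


Letter mapping: i = V, t = C, i = V, k = C, a = V, b = C, e = V, p = C, u = V.

VCVCVCVCV


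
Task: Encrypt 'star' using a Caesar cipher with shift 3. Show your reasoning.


Shift each letter by 3: s -> v, t -> w, a -> d, r -> u. Result: 'vwdu'.

vwdu


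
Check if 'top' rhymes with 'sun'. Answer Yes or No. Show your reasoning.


Rime (stressed vowel + following sounds) of 'top': -op = /ɒp/
Rime of 'sun': -un = /ʌn/
/ɒp/ and /ʌn/ are different ending sounds, so the words do not rhyme.

No


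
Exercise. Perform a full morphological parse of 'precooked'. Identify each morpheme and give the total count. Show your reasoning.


Step 1: Identify prefix: 'pre' (meaning: before)
Step 2: Identify root: 'cook'
Step 3: Identify suffix(es): 'ed'
Decomposition: pre- (prefix: before) + cook (root) + -ed (suffix: past)
Total morphemes: 3

3 morphemes (pre- (prefix: before) + cook (root) + -ed (suffix: past))


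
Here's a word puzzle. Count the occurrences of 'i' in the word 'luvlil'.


Letter 'i' in 'luvlil': found at position(s) 5 = 1 occurrence(s).

1


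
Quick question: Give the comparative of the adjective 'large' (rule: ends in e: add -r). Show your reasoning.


Apply comparative formation (ends in e: add -r): 'large' -> 'larger'.

larger


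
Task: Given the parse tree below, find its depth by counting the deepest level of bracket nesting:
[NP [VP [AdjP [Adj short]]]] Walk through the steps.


Count bracket nesting levels:
'[' at pos 0: depth = 1
'[' at pos 4: depth = 2
'[' at pos 8: depth = 3
'[' at pos 14: depth = 4
Maximum depth reached: 4

4


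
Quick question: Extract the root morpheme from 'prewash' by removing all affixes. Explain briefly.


Remove prefix 'pre' from 'prewash' to get root 'wash'.

wash


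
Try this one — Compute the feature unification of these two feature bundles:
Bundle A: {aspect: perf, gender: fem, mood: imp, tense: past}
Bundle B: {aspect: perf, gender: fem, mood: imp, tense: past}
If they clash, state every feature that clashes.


Compare features:
aspect: A=perf vs B=perf -> unified: perf
gender: A=fem vs B=fem -> unified: fem
mood: A=imp vs B=imp -> unified: imp
tense: A=past vs B=past -> unified: past
No clashes found.

Unified: {aspect: perf, gender: fem, mood: imp, tense: past}


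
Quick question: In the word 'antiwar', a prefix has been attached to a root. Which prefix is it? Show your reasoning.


The word 'antiwar' = 'anti' (prefix) + 'war' (root). The prefix is 'anti'.

anti


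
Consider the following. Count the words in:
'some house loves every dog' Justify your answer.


Split into words: some | house | loves | every | dog = 5 words.

5


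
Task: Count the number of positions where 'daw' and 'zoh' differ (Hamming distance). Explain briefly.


Alignment:
Position 1: 'd' vs 'z' = DIFFER
Position 2: 'a' vs 'o' = DIFFER
Position 3: 'w' vs 'h' = DIFFER
Total differences: 3

3


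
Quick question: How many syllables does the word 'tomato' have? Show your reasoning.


Break 'tomato' into syllables: to-ma-to -> to | ma | to = 3 syllables

3 syllables


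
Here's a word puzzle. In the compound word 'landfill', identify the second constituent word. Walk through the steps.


Split 'landfill' into 'land' + 'fill'. The second part is 'fill'.

fill


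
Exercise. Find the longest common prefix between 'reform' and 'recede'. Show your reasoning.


Compare from the start: 2 characters match: 're'. Mismatch at position 3: 'f' vs 'c'.

re


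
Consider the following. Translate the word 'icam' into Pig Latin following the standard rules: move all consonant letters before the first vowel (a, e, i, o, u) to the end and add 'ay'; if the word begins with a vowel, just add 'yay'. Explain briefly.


'icam' starts with a vowel, so add 'yay': 'icamyay'.

icamyay


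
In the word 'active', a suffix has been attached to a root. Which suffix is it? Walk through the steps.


The word 'active' = 'act' (root) + '-ive' (suffix). The suffix is '-ive'.

ive


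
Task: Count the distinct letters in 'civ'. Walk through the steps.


Unique letters in 'civ': {c, i, v} = 3 distinct letters.

3


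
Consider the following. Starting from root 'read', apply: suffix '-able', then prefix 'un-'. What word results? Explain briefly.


Step 1: Add suffix '-able' to 'read' = 'readable'
Step 2: Add prefix 'un-' to 'readable' = 'unreadable'

unreadable


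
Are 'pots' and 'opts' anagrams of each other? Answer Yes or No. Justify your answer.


Sorted letters of 'pots': 'opst'
Sorted letters of 'opts': 'opst'
They match.

Yes
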